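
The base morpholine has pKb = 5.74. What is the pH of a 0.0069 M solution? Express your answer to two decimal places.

C4H8ONH + H2O ⇌ C4H8ONH2+ + OH-
Kb = 10^(−5.74) = 1.82 × 10^-6
Let x = [OH-] at equilibrium. Kb = x²/(0.0069 − x).
Since Kb ≪ C₀, x ≈ √(Kb·C₀) = 1.12 × 10^-4 M.
Check: 1.6% ionized — well under 5%, approximation valid.
pOH = −log(1.12 × 10^-4) = 3.95; pH = 14.00 − 3.95 = 10.05

pH = 10.05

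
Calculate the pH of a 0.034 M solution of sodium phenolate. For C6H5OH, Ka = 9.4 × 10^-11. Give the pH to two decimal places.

pH = 11.27

C6H5O- is the conjugate base of the weak acid C6H5OH.
Kb = Kw/Ka = 1.0×10^-14 / 9.4 × 10^-11 = 1.06 × 10^-4
From the ICE table, Kb = x²/(0.034 − x) = 1.06 × 10^-4.
The 5% rule fails; solving x² + Kb·x − Kb·C₀ = 0 exactly:
x = [−0.000106 + √(0.000106² + 1.44e-05)]/2 = 1.85 × 10^-3 M
pOH = −log(1.85 × 10^-3) = 2.73; pH = 14.00 − 2.73 = 11.27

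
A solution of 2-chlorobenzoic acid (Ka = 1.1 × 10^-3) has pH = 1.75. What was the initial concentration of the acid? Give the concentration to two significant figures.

C₀ = 3.1 × 10^-1 M

[H+] = 10^(-1.75) = 1.78 × 10^-2 M = x
Ka = x²/(C₀ − x) ⇒ C₀ = x + x²/Ka
C₀ = 1.78 × 10^-2 + (1.78 × 10^-2)²/(1.1 × 10^-3) = 3.06 × 10^-1 M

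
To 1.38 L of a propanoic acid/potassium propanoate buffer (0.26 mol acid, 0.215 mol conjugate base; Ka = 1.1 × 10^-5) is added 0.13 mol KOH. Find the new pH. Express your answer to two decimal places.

pH = 5.38

OH- converts CH3CH2COOH to CH3CH2COO-: CH3CH2COOH → 0.13 mol, CH3CH2COO- → 0.345 mol.
pKa = −log(1.1 × 10^-5) = 4.959
pH = pKa + log([A⁻]/[HA]) = 4.959 + log(0.345/0.13) = 4.959 +0.424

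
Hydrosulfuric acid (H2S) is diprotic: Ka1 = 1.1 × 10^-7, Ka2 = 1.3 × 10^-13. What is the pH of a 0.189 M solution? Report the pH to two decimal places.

pH = 3.84

Since Ka1 ≫ Ka2, the first ionization dominates [H+].
Ka1 = x²/(0.189 − x) = 1.1 × 10^-7
x ≈ √(1.1 × 10^-7 × 0.189) = 1.44 × 10^-4 M
pH = −log(1.44 × 10^-4) = 3.84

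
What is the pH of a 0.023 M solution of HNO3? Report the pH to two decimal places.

pH = 1.64

HNO3 is a strong acid and dissociates completely, so [H+] = 0.023 M.
pH = -log(0.023) = 1.64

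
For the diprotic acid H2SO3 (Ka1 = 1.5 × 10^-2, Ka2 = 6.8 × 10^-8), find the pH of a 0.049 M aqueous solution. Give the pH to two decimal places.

pH = 1.69

Since Ka1 ≫ Ka2, the first ionization dominates [H+].
Ka1 = x²/(0.049 − x) = 1.5 × 10^-2
Solving the quadratic: x = (−Ka1 + √(Ka1² + 4·Ka1·C₀))/2 = 2.06 × 10^-2 M
pH = −log(2.06 × 10^-2) = 1.69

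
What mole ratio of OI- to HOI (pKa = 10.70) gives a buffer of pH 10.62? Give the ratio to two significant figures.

pH = pKa + log(r) ⇒ log(r) = 10.62 − 10.70 = -0.08
r = [OI-]/[HOI] = 10^(-0.08) = 0.832

ratio = 0.83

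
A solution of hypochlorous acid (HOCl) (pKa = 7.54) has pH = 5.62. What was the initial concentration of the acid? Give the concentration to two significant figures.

[H+] = 10^(-5.62) = 2.40 × 10^-6 M = x
Ka = 10^(−7.54) = 2.88 × 10^-8
Ka = x²/(C₀ − x) ⇒ C₀ = x + x²/Ka
C₀ = 2.40 × 10^-6 + (2.40 × 10^-6)²/(2.88 × 10^-8) = 2.02 × 10^-4 M

C₀ = 2.0 × 10^-4 M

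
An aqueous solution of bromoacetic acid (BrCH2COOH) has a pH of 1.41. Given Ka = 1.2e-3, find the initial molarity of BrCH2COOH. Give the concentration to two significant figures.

C₀ = 1.3 M

[H+] = 10^(-1.41) = 3.89 × 10^-2 M = x
Ka = x²/(C₀ − x) ⇒ C₀ = x + x²/Ka
C₀ = 3.89 × 10^-2 + (3.89 × 10^-2)²/(1.2 × 10^-3) = 1.30 M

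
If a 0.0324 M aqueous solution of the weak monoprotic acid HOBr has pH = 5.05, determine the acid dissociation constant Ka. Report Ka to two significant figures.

Ka = 2.5 × 10^-9

[H+] = 10^(-5.05) = 8.91 × 10^-6 M
At equilibrium [HA] = 0.0324 − 8.91 × 10^-6 = 3.24 × 10^-2 M
Ka = [H+][A-]/[HA] = (8.91 × 10^-6)² / 3.24 × 10^-2 = 2.5 × 10^-9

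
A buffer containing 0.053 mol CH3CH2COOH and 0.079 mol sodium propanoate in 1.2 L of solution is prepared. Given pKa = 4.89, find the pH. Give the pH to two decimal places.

Henderson–Hasselbalch: pH = pKa + log([CH3CH2COO-]/[CH3CH2COOH]) = 4.89 + log(0.079/0.053)
pH = 4.89 + (+0.173) = 5.06

pH = 5.06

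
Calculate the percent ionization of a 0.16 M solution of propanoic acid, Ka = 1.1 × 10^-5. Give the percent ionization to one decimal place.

CH3CH2COOH ⇌ CH3CH2COO- + H+; let x = [H+] at equilibrium.
x ≈ √(Ka·C₀) = √(1.1 × 10^-5 × 0.16) = 1.33 × 10^-3 M
% ionization = x/C₀ × 100% = 1.33 × 10^-3/0.16 × 100% = 0.8%

0.8%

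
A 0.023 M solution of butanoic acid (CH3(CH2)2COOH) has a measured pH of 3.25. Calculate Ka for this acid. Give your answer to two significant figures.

[H+] = 10^(-3.25) = 5.62 × 10^-4 M
At equilibrium [HA] = 0.023 − 5.62 × 10^-4 = 2.24 × 10^-2 M
Ka = [H+][A-]/[HA] = (5.62 × 10^-4)² / 2.24 × 10^-2 = 1.4 × 10^-5

Ka = 1.4 × 10^-5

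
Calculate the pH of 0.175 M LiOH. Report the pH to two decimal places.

pH = 13.24

LiOH is a strong base; [OH-] = 0.175 M.
pOH = -log(0.175) = 0.76
pH = 14.00 - 0.76 = 13.24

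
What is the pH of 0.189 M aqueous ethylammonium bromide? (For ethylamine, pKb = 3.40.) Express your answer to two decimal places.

C2H5NH3+ is the conjugate acid of the weak base C2H5NH2.
Kb = 10^(−3.40) = 3.98 × 10^-4
Ka = Kw/Kb = 1.0×10^-14 / 3.98 × 10^-4 = 2.51 × 10^-11
From the ICE table, Ka = [H+]²/(0.189 − [H+]) = 2.51 × 10^-11.
Neglecting [H+] in the denominator: [H+] = √(2.51 × 10^-11 × 0.189) = 2.18 × 10^-6 M
pH = −log(2.18 × 10^-6) = 5.66

pH = 5.66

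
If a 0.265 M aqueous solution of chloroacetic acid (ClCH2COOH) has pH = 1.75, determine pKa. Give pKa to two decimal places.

[H+] = 10^(-1.75) = 1.78 × 10^-2 M
At equilibrium [HA] = 0.265 − 1.78 × 10^-2 = 2.47 × 10^-1 M
Ka = [H+][A-]/[HA] = (1.78 × 10^-2)² / 2.47 × 10^-1 = 1.28 × 10^-3
pKa = -log(1.28 × 10^-3) = 2.89

pKa = 2.89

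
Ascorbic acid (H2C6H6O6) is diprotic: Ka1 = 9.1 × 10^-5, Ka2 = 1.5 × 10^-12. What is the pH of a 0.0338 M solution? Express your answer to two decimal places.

pH = 2.77

Ka1 ≫ Ka2, so treat the first dissociation as the only significant source of H+.
Ka1 = x²/(0.0338 − x) = 9.1 × 10^-5
Solving the quadratic: x = (−Ka1 + √(Ka1² + 4·Ka1·C₀))/2 = 1.71 × 10^-3 M
pH = −log(1.71 × 10^-3) = 2.77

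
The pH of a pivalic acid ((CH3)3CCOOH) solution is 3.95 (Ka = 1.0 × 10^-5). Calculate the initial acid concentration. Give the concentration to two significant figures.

[H+] = 10^(-3.95) = 1.12 × 10^-4 M = x
Ka = x²/(C₀ − x) ⇒ C₀ = x + x²/Ka
C₀ = 1.12 × 10^-4 + (1.12 × 10^-4)²/(1.0 × 10^-5) = 1.37 × 10^-3 M

C₀ = 1.4 × 10^-3 M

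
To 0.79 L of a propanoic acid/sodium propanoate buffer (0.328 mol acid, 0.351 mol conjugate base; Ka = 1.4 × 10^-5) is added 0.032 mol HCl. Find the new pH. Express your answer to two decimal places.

pH = 4.80

After neutralization: n(CH3CH2COOH) = 0.36 mol, n(CH3CH2COO-) = 0.319 mol.
pKa = −log(1.4 × 10^-5) = 4.854
pH = pKa + log([A⁻]/[HA]) = 4.854 + log(0.319/0.36) = 4.854 -0.053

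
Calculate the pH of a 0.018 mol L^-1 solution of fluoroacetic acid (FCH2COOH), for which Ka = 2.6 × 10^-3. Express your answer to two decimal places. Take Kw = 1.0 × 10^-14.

FCH2COOH ⇌ FCH2COO- + H+
Let x = [H+] at equilibrium. Ka = x²/(0.018 − x).
Here C₀/Ka ≈ 6.92, so the small-x approximation fails. Use the quadratic:
x = [−0.0026 + √(0.0026² + 0.000187)]/2 = 5.66 × 10^-3 M
pH = −log[H+] = −log(5.66 × 10^-3) = 2.25

pH = 2.25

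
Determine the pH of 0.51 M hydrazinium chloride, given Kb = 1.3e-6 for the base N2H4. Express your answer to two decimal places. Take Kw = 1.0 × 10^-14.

pH = 4.20

N2H5+ is the conjugate acid of the weak base N2H4.
Ka = Kw/Kb = 1.0×10^-14 / 1.3 × 10^-6 = 7.69 × 10^-9
From the ICE table, Ka = [H+]²/(0.51 − [H+]) = 7.69 × 10^-9.
Neglecting [H+] in the denominator: [H+] = √(7.69 × 10^-9 × 0.51) = 6.26 × 10^-5 M
Check: 0.012% ionized — well under 5%, approximation valid.
pH = −log(6.26 × 10^-5) = 4.20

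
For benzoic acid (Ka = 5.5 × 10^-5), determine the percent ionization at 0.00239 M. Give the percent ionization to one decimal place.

C6H5COOH ⇌ C6H5COO- + H+; let x = [H+] at equilibrium.
Solve x² + 5.5e-05x − 1.31e-07 = 0 → x = 3.36 × 10^-4 M
Fraction ionized = 3.36 × 10^-4 / 0.00239 = 0.1406 → 14.1%

14.1%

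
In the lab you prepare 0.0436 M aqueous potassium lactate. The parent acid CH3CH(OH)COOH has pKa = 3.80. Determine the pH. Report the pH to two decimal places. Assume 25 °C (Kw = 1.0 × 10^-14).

pH = 8.22

CH3CH(OH)COO- is the conjugate base of the weak acid CH3CH(OH)COOH.
Ka = 10^(−3.80) = 1.58 × 10^-4
Kb = Kw/Ka = 1.0×10^-14 / 1.58 × 10^-4 = 6.33 × 10^-11
From the ICE table, Kb = x²/(0.0436 − x) = 6.33 × 10^-11.
Since Kb ≪ C₀, x ≈ √(Kb·C₀) = 1.66 × 10^-6 M.
Check: 0.0038% ionized — well under 5%, approximation valid.
pOH = 5.78, so pH = 14.00 − pOH = 8.22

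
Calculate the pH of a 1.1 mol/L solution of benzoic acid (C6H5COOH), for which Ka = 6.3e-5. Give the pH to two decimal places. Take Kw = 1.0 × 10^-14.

pH = 2.08

C6H5COOH ⇌ C6H5COO- + H+
Ka = [H+]²/(1.1 − [H+]) = 6.3 × 10^-5
Neglecting [H+] in the denominator: [H+] = √(6.3 × 10^-5 × 1.1) = 8.32 × 10^-3 M
([H+]/C₀ = 0.76% < 5%, so the approximation holds.)
pH = −log(8.32 × 10^-3) = 2.08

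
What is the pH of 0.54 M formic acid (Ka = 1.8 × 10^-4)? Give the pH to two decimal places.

pH = 2.01

HCOOH ⇌ HCOO- + H+
Ka = x²/(0.54 − x) = 1.8 × 10^-4
Since Ka ≪ C₀, x ≈ √(Ka·C₀) = 9.86 × 10^-3 M.
Check: 1.8% ionized — well under 5%, approximation valid.
pH = −log(9.86 × 10^-3) = 2.01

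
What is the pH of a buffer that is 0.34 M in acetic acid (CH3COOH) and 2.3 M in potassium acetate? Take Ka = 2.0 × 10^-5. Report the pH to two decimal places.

pH = 5.53

pKa = −log(2.0 × 10^-5) = 4.699
Henderson–Hasselbalch: pH = pKa + log([CH3COO-]/[CH3COOH]) = 4.699 + log(2.3/0.34)
pH = 4.699 + (+0.830) = 5.53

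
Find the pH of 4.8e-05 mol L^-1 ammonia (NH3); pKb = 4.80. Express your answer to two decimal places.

pH = 9.32

NH3 + H2O ⇌ NH4+ + OH-
Kb = 10^(−4.80) = 1.58 × 10^-5
From the ICE table, Kb = x²/(4.8e-05 − x) = 1.58 × 10^-5.
Here C₀/Kb ≈ 3.04, so the small-x approximation fails. Use the quadratic:
x = (−Kb + √(Kb² + 4·Kb·C₀))/2 = 2.07 × 10^-5 M
pOH = −log(2.07 × 10^-5) = 4.68; pH = 14.00 − 4.68 = 9.32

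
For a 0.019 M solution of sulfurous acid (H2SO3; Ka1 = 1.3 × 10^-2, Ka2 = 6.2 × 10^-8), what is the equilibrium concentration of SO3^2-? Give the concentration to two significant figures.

6.2 × 10^-8 M

First ionization gives [H+] ≈ [HSO3-] = 1.05 × 10^-2 M.
Second step: Ka2 = [H+][SO3^2-]/[HSO3-] ≈ [SO3^2-] (since [H+] ≈ [HSO3-]).
So [SO3^2-] ≈ Ka2.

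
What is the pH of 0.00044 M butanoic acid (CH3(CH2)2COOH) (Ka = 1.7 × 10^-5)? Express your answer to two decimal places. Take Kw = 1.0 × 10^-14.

CH3(CH2)2COOH ⇌ CH3(CH2)2COO- + H+
From the ICE table, Ka = x²/(0.00044 − x) = 1.7 × 10^-5.
Here C₀/Ka ≈ 25.9, so the small-x approximation fails. Use the quadratic:
x = (−Ka + √(Ka² + 4·Ka·C₀))/2 = 7.84 × 10^-5 M
pH = −log[H+] = −log(7.84 × 10^-5) = 4.11

pH = 4.11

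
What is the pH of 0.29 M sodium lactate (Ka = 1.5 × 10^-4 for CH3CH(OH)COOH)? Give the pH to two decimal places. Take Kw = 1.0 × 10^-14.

pH = 8.64

CH3CH(OH)COO- is the conjugate base of the weak acid CH3CH(OH)COOH.
Kb = Kw/Ka = 1.0×10^-14 / 1.5 × 10^-4 = 6.67 × 10^-11
Kb = [OH-]²/(0.29 − [OH-]) = 6.67 × 10^-11
Assume [OH-] ≪ 0.29: [OH-] ≈ √(6.67 × 10^-11 × 0.29) = 4.40 × 10^-6 M
Check: 0.0015% ionized — well under 5%, approximation valid.
pOH = 5.36, so pH = 14.00 − pOH = 8.64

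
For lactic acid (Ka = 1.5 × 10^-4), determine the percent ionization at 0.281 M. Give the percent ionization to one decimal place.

2.3%

CH3CH(OH)COOH ⇌ CH3CH(OH)COO- + H+; let x = [H+] at equilibrium.
x ≈ √(Ka·C₀) = √(1.5 × 10^-4 × 0.281) = 6.49 × 10^-3 M
% ionization = x/C₀ × 100% = 6.49 × 10^-3/0.281 × 100% = 2.3%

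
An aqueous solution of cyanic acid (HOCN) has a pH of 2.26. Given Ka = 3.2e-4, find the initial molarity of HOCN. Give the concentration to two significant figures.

C₀ = 1.0 × 10^-1 M

[H+] = 10^(-2.26) = 5.50 × 10^-3 M = x
Ka = x²/(C₀ − x) ⇒ C₀ = x + x²/Ka
C₀ = 5.50 × 10^-3 + (5.50 × 10^-3)²/(3.2 × 10^-4) = 1.00 × 10^-1 M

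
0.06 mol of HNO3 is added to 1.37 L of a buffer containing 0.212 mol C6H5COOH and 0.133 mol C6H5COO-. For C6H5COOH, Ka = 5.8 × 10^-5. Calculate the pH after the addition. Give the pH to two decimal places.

pH = 3.67

Added H+ converts C6H5COO- to C6H5COOH: C6H5COOH → 0.272 mol, C6H5COO- → 0.073 mol.
pKa = −log(5.8 × 10^-5) = 4.237
Henderson–Hasselbalch with mole ratio 0.073/0.272: pH = 4.237 + (-0.571)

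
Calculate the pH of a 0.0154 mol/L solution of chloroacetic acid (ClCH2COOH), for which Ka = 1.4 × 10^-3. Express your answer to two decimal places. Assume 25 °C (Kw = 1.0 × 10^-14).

ClCH2COOH ⇌ ClCH2COO- + H+
Let x = [H+] at equilibrium. Ka = x²/(0.0154 − x).
Here C₀/Ka ≈ 11, so the small-x approximation fails. Use the quadratic:
x = (−Ka + √(Ka² + 4·Ka·C₀))/2 = 4.00 × 10^-3 M
pH = −log[H+] = −log(4.00 × 10^-3) = 2.40

pH = 2.40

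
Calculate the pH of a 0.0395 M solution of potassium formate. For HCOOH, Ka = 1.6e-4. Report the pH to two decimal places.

HCOO- is the conjugate base of the weak acid HCOOH.
Kb = Kw/Ka = 1.0×10^-14 / 1.6 × 10^-4 = 6.25 × 10^-11
Let x = [OH-] at equilibrium. Kb = x²/(0.0395 − x).
Since Kb ≪ C₀, x ≈ √(Kb·C₀) = 1.57 × 10^-6 M.
pOH = −log(1.57 × 10^-6) = 5.80; pH = 14.00 − 5.80 = 8.20

pH = 8.20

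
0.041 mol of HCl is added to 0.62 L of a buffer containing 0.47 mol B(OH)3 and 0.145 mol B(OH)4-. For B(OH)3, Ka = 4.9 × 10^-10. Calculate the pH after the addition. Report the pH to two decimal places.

Added H+ converts B(OH)4- to B(OH)3: B(OH)3 → 0.511 mol, B(OH)4- → 0.104 mol.
pKa = −log(4.9 × 10^-10) = 9.310
Henderson–Hasselbalch with mole ratio 0.104/0.511: pH = 9.310 + (-0.691)

pH = 8.62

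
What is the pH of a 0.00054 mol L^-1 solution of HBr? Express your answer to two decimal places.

pH = 3.27

HBr is a strong acid and dissociates completely, so [H+] = 0.00054 M.
pH = -log(0.00054) = 3.27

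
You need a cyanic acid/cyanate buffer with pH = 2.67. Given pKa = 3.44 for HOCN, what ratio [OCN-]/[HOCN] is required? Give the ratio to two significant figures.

pH = pKa + log(r) ⇒ log(r) = 2.67 − 3.44 = -0.77
r = [OCN-]/[HOCN] = 10^(-0.77) = 0.17

ratio = 0.17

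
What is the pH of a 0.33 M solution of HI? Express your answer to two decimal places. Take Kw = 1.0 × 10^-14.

HI is a strong acid and dissociates completely, so [H+] = 0.33 M.
pH = -log(0.33) = 0.48

pH = 0.48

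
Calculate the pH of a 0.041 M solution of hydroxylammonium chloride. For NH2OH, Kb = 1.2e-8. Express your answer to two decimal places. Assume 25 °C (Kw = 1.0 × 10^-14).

NH3OH+ is the conjugate acid of the weak base NH2OH.
Ka = Kw/Kb = 1.0×10^-14 / 1.2 × 10^-8 = 8.33 × 10^-7
Let x = [H+] at equilibrium. Ka = x²/(0.041 − x).
Assume x ≪ 0.041: x ≈ √(8.33 × 10^-7 × 0.041) = 1.85 × 10^-4 M
Check: 0.45% ionized — well under 5%, approximation valid.
pH = −log(1.85 × 10^-4) = 3.73

pH = 3.73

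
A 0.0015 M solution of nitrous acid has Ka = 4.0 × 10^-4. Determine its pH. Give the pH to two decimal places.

HNO2 ⇌ NO2- + H+
Ka = x²/(0.0015 − x) = 4.0 × 10^-4
x is not negligible relative to C₀; solve x² + 0.0004·x − 6e-07 = 0.
x = [−0.0004 + √(0.0004² + 2.4e-06)]/2 = 6.00 × 10^-4 M
pH = −log(6.00 × 10^-4) = 3.22

pH = 3.22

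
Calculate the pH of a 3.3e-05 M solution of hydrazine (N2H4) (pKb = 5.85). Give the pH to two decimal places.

pH = 8.79

N2H4 + H2O ⇌ N2H5+ + OH-
Kb = 10^(−5.85) = 1.41 × 10^-6
From the ICE table, Kb = x²/(3.3e-05 − x) = 1.41 × 10^-6.
x is not negligible relative to C₀; solve x² + 1.41e-06·x − 4.65e-11 = 0.
x = [−1.41e-06 + √(1.41e-06² + 1.86e-10)]/2 = 6.15 × 10^-6 M
pOH = 5.21, so pH = 14.00 − pOH = 8.79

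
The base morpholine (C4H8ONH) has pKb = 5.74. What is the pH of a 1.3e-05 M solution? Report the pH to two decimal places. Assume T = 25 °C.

pH = 8.61

C4H8ONH + H2O ⇌ C4H8ONH2+ + OH-
Kb = 10^(−5.74) = 1.82 × 10^-6
Let x = [OH-] at equilibrium. Kb = x²/(1.3e-05 − x).
x is not negligible relative to C₀; solve x² + 1.82e-06·x − 2.37e-11 = 0.
x = (−Kb + √(Kb² + 4·Kb·C₀))/2 = 4.04 × 10^-6 M
pOH = 5.39, so pH = 14.00 − pOH = 8.61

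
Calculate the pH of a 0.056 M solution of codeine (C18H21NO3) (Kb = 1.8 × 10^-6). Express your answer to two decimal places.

C18H21NO3 + H2O ⇌ C18H22NO3+ + OH-
Kb = x²/(0.056 − x) = 1.8 × 10^-6
Since Kb ≪ C₀, x ≈ √(Kb·C₀) = 3.17 × 10^-4 M.
Check: 0.57% ionized — well under 5%, approximation valid.
pOH = 3.50, so pH = 14.00 − pOH = 10.50

pH = 10.50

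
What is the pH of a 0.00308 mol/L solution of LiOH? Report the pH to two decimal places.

pH = 11.49

LiOH is a strong base; [OH-] = 0.00308 M.
pOH = -log(0.00308) = 2.51
pH = 14.00 - 2.51 = 11.49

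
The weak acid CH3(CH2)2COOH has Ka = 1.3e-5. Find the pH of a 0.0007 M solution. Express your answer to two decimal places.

CH3(CH2)2COOH ⇌ CH3(CH2)2COO- + H+
From the ICE table, Ka = x²/(0.0007 − x) = 1.3 × 10^-5.
x is not negligible relative to C₀; solve x² + 1.3e-05·x − 9.1e-09 = 0.
x = [−1.3e-05 + √(1.3e-05² + 3.64e-08)]/2 = 8.91 × 10^-5 M
pH = −log[H+] = −log(8.91 × 10^-5) = 4.05

pH = 4.05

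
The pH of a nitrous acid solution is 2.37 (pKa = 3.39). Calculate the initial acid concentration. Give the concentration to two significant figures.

[H+] = 10^(-2.37) = 4.27 × 10^-3 M = x
Ka = 10^(−3.39) = 4.07 × 10^-4
Ka = x²/(C₀ − x) ⇒ C₀ = x + x²/Ka
C₀ = 4.27 × 10^-3 + (4.27 × 10^-3)²/(4.07 × 10^-4) = 4.91 × 10^-2 M

C₀ = 4.9 × 10^-2 M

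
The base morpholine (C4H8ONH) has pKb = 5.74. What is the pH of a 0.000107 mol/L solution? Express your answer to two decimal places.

C4H8ONH + H2O ⇌ C4H8ONH2+ + OH-
Kb = 10^(−5.74) = 1.82 × 10^-6
From the ICE table, Kb = [OH-]²/(0.000107 − [OH-]) = 1.82 × 10^-6.
[OH-] is not negligible relative to C₀; solve [OH-]² + 1.82e-06·[OH-] − 1.95e-10 = 0.
[OH-] = [−1.82e-06 + √(1.82e-06² + 7.79e-10)]/2 = 1.31 × 10^-5 M
pOH = −log(1.31 × 10^-5) = 4.88; pH = 14.00 − 4.88 = 9.12

pH = 9.12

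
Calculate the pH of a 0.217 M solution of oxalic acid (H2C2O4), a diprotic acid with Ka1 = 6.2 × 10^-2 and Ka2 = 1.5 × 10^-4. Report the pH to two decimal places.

Since Ka1 ≫ Ka2, the first ionization dominates [H+].
Ka1 = x²/(0.217 − x) = 6.2 × 10^-2
Solving the quadratic: x = (−Ka1 + √(Ka1² + 4·Ka1·C₀))/2 = 8.91 × 10^-2 M
pH = −log(8.91 × 10^-2) = 1.05

pH = 1.05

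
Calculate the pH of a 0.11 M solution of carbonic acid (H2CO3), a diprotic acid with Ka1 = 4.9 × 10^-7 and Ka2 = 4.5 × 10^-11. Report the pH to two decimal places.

Ka1 ≫ Ka2, so treat the first dissociation as the only significant source of H+.
Ka1 = x²/(0.11 − x) = 4.9 × 10^-7
x ≈ √(4.9 × 10^-7 × 0.11) = 2.32 × 10^-4 M
pH = −log(2.32 × 10^-4) = 3.63

pH = 3.63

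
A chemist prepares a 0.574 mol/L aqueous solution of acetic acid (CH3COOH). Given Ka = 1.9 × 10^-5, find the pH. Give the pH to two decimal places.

pH = 2.48

CH3COOH ⇌ CH3COO- + H+
From the ICE table, Ka = [H+]²/(0.574 − [H+]) = 1.9 × 10^-5.
Assume [H+] ≪ 0.574: [H+] ≈ √(1.9 × 10^-5 × 0.574) = 3.30 × 10^-3 M
pH = −log(3.30 × 10^-3) = 2.48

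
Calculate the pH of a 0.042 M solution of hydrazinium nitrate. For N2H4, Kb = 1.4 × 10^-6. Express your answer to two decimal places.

N2H5+ is the conjugate acid of the weak base N2H4.
Ka = Kw/Kb = 1.0×10^-14 / 1.4 × 10^-6 = 7.14 × 10^-9
From the ICE table, Ka = [H+]²/(0.042 − [H+]) = 7.14 × 10^-9.
Neglecting [H+] in the denominator: [H+] = √(7.14 × 10^-9 × 0.042) = 1.73 × 10^-5 M
pH = −log(1.73 × 10^-5) = 4.76

pH = 4.76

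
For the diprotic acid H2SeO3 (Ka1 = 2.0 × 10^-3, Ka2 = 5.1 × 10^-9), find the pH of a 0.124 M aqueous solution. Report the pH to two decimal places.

Ka1 ≫ Ka2, so treat the first dissociation as the only significant source of H+.
Ka1 = x²/(0.124 − x) = 2.0 × 10^-3
Solving the quadratic: x = (−Ka1 + √(Ka1² + 4·Ka1·C₀))/2 = 1.48 × 10^-2 M
pH = −log(1.48 × 10^-2) = 1.83

pH = 1.83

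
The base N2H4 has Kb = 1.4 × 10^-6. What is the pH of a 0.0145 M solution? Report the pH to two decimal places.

N2H4 + H2O ⇌ N2H5+ + OH-
Let x = [OH-] at equilibrium. Kb = x²/(0.0145 − x).
Neglecting x in the denominator: x = √(1.4 × 10^-6 × 0.0145) = 1.42 × 10^-4 M
pOH = 3.85, so pH = 14.00 − pOH = 10.15

pH = 10.15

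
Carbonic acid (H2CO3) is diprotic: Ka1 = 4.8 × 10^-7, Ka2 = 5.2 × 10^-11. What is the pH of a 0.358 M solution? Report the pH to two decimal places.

pH = 3.38

Ka1 ≫ Ka2, so treat the first dissociation as the only significant source of H+.
Ka1 = x²/(0.358 − x) = 4.8 × 10^-7
x ≈ √(4.8 × 10^-7 × 0.358) = 4.15 × 10^-4 M
pH = −log(4.15 × 10^-4) = 3.38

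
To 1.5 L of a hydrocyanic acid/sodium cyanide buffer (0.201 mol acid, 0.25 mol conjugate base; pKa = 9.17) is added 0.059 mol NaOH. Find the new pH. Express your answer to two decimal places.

After neutralization: n(HCN) = 0.142 mol, n(CN-) = 0.309 mol.
pH = pKa + log([A⁻]/[HA]) = 9.17 + log(0.309/0.142) = 9.17 +0.338

pH = 9.51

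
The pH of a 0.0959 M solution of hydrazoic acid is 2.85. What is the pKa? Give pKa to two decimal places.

[H+] = 10^(-2.85) = 1.41 × 10^-3 M
At equilibrium [HA] = 0.0959 − 1.41 × 10^-3 = 9.45 × 10^-2 M
Ka = [H+][A-]/[HA] = (1.41 × 10^-3)² / 9.45 × 10^-2 = 2.10 × 10^-5
pKa = -log(2.10 × 10^-5) = 4.68

pKa = 4.68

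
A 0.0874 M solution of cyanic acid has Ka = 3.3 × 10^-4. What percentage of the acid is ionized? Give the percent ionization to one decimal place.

HOCN ⇌ OCN- + H+; let x = [H+] at equilibrium.
Ka = x²/(C₀ − x); solving the quadratic gives x = 5.21 × 10^-3 M.
% ionization = x/C₀ × 100% = 5.21 × 10^-3/0.0874 × 100% = 6.0%

6.0%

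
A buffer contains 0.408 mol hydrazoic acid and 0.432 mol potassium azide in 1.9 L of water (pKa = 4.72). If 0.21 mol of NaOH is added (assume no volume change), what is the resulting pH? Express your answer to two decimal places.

OH- converts HN3 to N3-: HN3 → 0.198 mol, N3- → 0.642 mol.
pH = pKa + log(n_N3-/n_HN3) = 4.72 + log(0.642/0.198) = 4.72 + (+0.511)

pH = 5.23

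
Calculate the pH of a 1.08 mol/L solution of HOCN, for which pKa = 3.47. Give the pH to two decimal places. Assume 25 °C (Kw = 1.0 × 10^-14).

pH = 1.72

HOCN ⇌ OCN- + H+
Ka = 10^(−3.47) = 3.39 × 10^-4
From the ICE table, Ka = x²/(1.08 − x) = 3.39 × 10^-4.
Since Ka ≪ C₀, x ≈ √(Ka·C₀) = 1.91 × 10^-2 M.
pH = −log[H+] = −log(1.91 × 10^-2) = 1.72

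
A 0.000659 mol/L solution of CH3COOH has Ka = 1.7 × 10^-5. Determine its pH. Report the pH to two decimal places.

CH3COOH ⇌ CH3COO- + H+
Let x = [H+] at equilibrium. Ka = x²/(0.000659 − x).
Here C₀/Ka ≈ 38.8, so the small-x approximation fails. Use the quadratic:
x = (−Ka + √(Ka² + 4·Ka·C₀))/2 = 9.77 × 10^-5 M
pH = −log(9.77 × 10^-5) = 4.01

pH = 4.01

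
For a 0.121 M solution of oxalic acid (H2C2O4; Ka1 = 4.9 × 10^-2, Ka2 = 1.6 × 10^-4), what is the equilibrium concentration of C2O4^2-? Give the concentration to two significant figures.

First ionization gives [H+] ≈ [HC2O4-] = 5.63 × 10^-2 M.
Second step: Ka2 = [H+][C2O4^2-]/[HC2O4-] ≈ [C2O4^2-] (since [H+] ≈ [HC2O4-]).
So [C2O4^2-] ≈ Ka2.

1.6 × 10^-4 M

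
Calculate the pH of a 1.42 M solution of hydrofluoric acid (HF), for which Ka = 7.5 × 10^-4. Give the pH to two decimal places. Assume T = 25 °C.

pH = 1.49

HF ⇌ F- + H+
Ka = [H+]²/(1.42 − [H+]) = 7.5 × 10^-4
Since Ka ≪ C₀, [H+] ≈ √(Ka·C₀) = 3.26 × 10^-2 M.
pH = −log(3.26 × 10^-2) = 1.49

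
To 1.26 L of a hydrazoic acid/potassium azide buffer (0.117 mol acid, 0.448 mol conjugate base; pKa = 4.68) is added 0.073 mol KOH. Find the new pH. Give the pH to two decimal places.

OH- converts HN3 to N3-: HN3 → 0.044 mol, N3- → 0.521 mol.
pH = pKa + log([A⁻]/[HA]) = 4.68 + log(0.521/0.044) = 4.68 +1.073

pH = 5.75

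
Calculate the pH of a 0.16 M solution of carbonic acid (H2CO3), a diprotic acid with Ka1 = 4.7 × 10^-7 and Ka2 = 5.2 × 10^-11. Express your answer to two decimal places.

pH = 3.56

Ka1 ≫ Ka2, so treat the first dissociation as the only significant source of H+.
Ka1 = x²/(0.16 − x) = 4.7 × 10^-7
x ≈ √(4.7 × 10^-7 × 0.16) = 2.74 × 10^-4 M
pH = −log(2.74 × 10^-4) = 3.56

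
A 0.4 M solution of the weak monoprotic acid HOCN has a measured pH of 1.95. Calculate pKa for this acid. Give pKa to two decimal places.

[H+] = 10^(-1.95) = 1.12 × 10^-2 M
At equilibrium [HA] = 0.4 − 1.12 × 10^-2 = 3.89 × 10^-1 M
Ka = [H+][A-]/[HA] = (1.12 × 10^-2)² / 3.89 × 10^-1 = 3.22 × 10^-4
pKa = -log(3.22 × 10^-4) = 3.49

pKa = 3.49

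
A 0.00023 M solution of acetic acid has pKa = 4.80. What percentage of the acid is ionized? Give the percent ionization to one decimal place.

CH3COOH ⇌ CH3COO- + H+; let x = [H+] at equilibrium.
Ka = 10^(−4.80) = 1.58 × 10^-5
Solve x² + 1.58e-05x − 3.63e-09 = 0 → x = 5.29 × 10^-5 M
Fraction ionized = 5.29 × 10^-5 / 0.00023 = 0.2300 → 23.0%

23.0%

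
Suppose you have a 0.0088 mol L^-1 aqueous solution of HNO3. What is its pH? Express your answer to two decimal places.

HNO3 is a strong acid and dissociates completely, so [H+] = 0.0088 M.
pH = -log(0.0088) = 2.06

pH = 2.06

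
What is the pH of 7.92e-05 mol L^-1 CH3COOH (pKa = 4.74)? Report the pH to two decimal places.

pH = 4.52

CH3COOH ⇌ CH3COO- + H+
Ka = 10^(−4.74) = 1.82 × 10^-5
Ka = x²/(7.92e-05 − x) = 1.82 × 10^-5
The 5% rule fails; solving x² + Ka·x − Ka·C₀ = 0 exactly:
x = [−1.82e-05 + √(1.82e-05² + 5.77e-09)]/2 = 2.99 × 10^-5 M
pH = −log[H+] = −log(2.99 × 10^-5) = 4.52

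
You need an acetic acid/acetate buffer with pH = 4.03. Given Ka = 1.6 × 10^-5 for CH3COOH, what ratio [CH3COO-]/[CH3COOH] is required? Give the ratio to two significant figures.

pKa = -log(1.6 × 10^-5) = 4.796
pH = pKa + log(r) ⇒ log(r) = 4.03 − 4.796 = -0.766
r = [CH3COO-]/[CH3COOH] = 10^(-0.766) = 0.171

ratio = 0.17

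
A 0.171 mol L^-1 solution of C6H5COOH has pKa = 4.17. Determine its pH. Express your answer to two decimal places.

pH = 2.47

C6H5COOH ⇌ C6H5COO- + H+
Ka = 10^(−4.17) = 6.76 × 10^-5
From the ICE table, Ka = x²/(0.171 − x) = 6.76 × 10^-5.
Assume x ≪ 0.171: x ≈ √(6.76 × 10^-5 × 0.171) = 3.40 × 10^-3 M
pH = −log[H+] = −log(3.40 × 10^-3) = 2.47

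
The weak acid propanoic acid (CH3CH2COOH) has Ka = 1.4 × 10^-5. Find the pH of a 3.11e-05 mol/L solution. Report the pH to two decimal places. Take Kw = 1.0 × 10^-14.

pH = 4.82

CH3CH2COOH ⇌ CH3CH2COO- + H+
Ka = [H+]²/(3.11e-05 − [H+]) = 1.4 × 10^-5
Here C₀/Ka ≈ 2.22, so the small-[H+] approximation fails. Use the quadratic:
[H+] = (−Ka + √(Ka² + 4·Ka·C₀))/2 = 1.50 × 10^-5 M
pH = −log(1.50 × 10^-5) = 4.82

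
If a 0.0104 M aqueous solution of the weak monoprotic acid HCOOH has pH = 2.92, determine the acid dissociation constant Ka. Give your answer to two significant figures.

[H+] = 10^(-2.92) = 1.20 × 10^-3 M
At equilibrium [HA] = 0.0104 − 1.20 × 10^-3 = 9.20 × 10^-3 M
Ka = [H+][A-]/[HA] = (1.20 × 10^-3)² / 9.20 × 10^-3 = 1.6 × 10^-4

Ka = 1.6 × 10^-4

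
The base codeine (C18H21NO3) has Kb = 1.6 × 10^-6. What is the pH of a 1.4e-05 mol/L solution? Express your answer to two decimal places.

pH = 8.60

C18H21NO3 + H2O ⇌ C18H22NO3+ + OH-
Kb = [OH-]²/(1.4e-05 − [OH-]) = 1.6 × 10^-6
Here C₀/Kb ≈ 8.75, so the small-[OH-] approximation fails. Use the quadratic:
[OH-] = [−1.6e-06 + √(1.6e-06² + 8.96e-11)]/2 = 4.00 × 10^-6 M
pOH = −log(4.00 × 10^-6) = 5.40; pH = 14.00 − 5.40 = 8.60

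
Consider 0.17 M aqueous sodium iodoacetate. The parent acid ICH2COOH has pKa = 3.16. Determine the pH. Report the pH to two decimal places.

pH = 8.20

ICH2COO- is the conjugate base of the weak acid ICH2COOH.
Ka = 10^(−3.16) = 6.92 × 10^-4
Kb = Kw/Ka = 1.0×10^-14 / 6.92 × 10^-4 = 1.45 × 10^-11
From the ICE table, Kb = x²/(0.17 − x) = 1.45 × 10^-11.
Assume x ≪ 0.17: x ≈ √(1.45 × 10^-11 × 0.17) = 1.57 × 10^-6 M
Check: 0.00092% ionized — well under 5%, approximation valid.
pOH = −log(1.57 × 10^-6) = 5.80; pH = 14.00 − 5.80 = 8.20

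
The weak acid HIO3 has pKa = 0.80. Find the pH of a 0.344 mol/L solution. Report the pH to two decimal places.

HIO3 ⇌ IO3- + H+
Ka = 10^(−0.80) = 1.58 × 10^-1
Ka = x²/(0.344 − x) = 1.58 × 10^-1
The 5% rule fails; solving x² + Ka·x − Ka·C₀ = 0 exactly:
x = (−Ka + √(Ka² + 4·Ka·C₀))/2 = 1.67 × 10^-1 M
pH = −log(1.67 × 10^-1) = 0.78

pH = 0.78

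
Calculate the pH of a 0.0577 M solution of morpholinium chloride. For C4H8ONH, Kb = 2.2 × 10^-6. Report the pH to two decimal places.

C4H8ONH2+ is the conjugate acid of the weak base C4H8ONH.
Ka = Kw/Kb = 1.0×10^-14 / 2.2 × 10^-6 = 4.55 × 10^-9
Ka = x²/(0.0577 − x) = 4.55 × 10^-9
Since Ka ≪ C₀, x ≈ √(Ka·C₀) = 1.62 × 10^-5 M.
(x/C₀ = 0.028% < 5%, so the approximation holds.)
pH = −log(1.62 × 10^-5) = 4.79

pH = 4.79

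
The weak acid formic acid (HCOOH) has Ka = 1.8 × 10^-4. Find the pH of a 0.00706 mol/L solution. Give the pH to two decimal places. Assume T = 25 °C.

HCOOH ⇌ HCOO- + H+
Ka = [H+]²/(0.00706 − [H+]) = 1.8 × 10^-4
Here C₀/Ka ≈ 39.2, so the small-[H+] approximation fails. Use the quadratic:
[H+] = (−Ka + √(Ka² + 4·Ka·C₀))/2 = 1.04 × 10^-3 M
pH = −log[H+] = −log(1.04 × 10^-3) = 2.98

pH = 2.98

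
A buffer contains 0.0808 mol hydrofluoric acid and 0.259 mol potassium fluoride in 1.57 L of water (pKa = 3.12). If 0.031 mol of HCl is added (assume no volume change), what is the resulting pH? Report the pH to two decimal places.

pH = 3.43

Added H+ converts F- to HF: HF → 0.112 mol, F- → 0.228 mol.
pH = pKa + log([A⁻]/[HA]) = 3.12 + log(0.228/0.112) = 3.12 +0.309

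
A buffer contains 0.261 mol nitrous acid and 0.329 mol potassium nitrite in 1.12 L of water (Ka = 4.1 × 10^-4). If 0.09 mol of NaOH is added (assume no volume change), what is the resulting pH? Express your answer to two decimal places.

pH = 3.78

After neutralization: n(HNO2) = 0.171 mol, n(NO2-) = 0.419 mol.
pKa = −log(4.1 × 10^-4) = 3.387
pH = pKa + log([A⁻]/[HA]) = 3.387 + log(0.419/0.171) = 3.387 +0.389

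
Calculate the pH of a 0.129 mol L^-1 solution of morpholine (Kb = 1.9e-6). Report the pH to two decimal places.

pH = 10.69

C4H8ONH + H2O ⇌ C4H8ONH2+ + OH-
Kb = [OH-]²/(0.129 − [OH-]) = 1.9 × 10^-6
Neglecting [OH-] in the denominator: [OH-] = √(1.9 × 10^-6 × 0.129) = 4.95 × 10^-4 M
([OH-]/C₀ = 0.38% < 5%, so the approximation holds.)
pOH = 3.31, so pH = 14.00 − pOH = 10.69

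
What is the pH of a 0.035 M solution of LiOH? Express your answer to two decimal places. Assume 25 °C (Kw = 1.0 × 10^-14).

pH = 12.54

LiOH is a strong base; [OH-] = 0.035 M.
pOH = -log(0.035) = 1.46
pH = 14.00 - 1.46 = 12.54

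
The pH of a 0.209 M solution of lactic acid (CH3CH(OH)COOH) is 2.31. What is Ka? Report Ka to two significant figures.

Ka = 1.2 × 10^-4

[H+] = 10^(-2.31) = 4.90 × 10^-3 M
At equilibrium [HA] = 0.209 − 4.90 × 10^-3 = 2.04 × 10^-1 M
Ka = [H+][A-]/[HA] = (4.90 × 10^-3)² / 2.04 × 10^-1 = 1.2 × 10^-4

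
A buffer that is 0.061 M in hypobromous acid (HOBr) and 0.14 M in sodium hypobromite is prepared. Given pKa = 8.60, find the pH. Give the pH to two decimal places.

Henderson–Hasselbalch: pH = pKa + log([OBr-]/[HOBr]) = 8.60 + log(0.14/0.061)
pH = 8.60 + (+0.361) = 8.96

pH = 8.96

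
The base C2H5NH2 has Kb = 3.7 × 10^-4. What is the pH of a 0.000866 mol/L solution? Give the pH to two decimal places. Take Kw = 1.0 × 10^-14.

C2H5NH2 + H2O ⇌ C2H5NH3+ + OH-
Kb = [OH-]²/(0.000866 − [OH-]) = 3.7 × 10^-4
Here C₀/Kb ≈ 2.34, so the small-[OH-] approximation fails. Use the quadratic:
[OH-] = [−0.00037 + √(0.00037² + 1.28e-06)]/2 = 4.11 × 10^-4 M
pOH = −log(4.11 × 10^-4) = 3.39; pH = 14.00 − 3.39 = 10.61

pH = 10.61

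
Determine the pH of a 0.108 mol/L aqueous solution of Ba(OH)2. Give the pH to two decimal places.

Ba(OH)2 is a strong base (each formula unit releases 2 OH-); [OH-] = 0.216 M.
pOH = -log(0.216) = 0.67
pH = 14.00 - 0.67 = 13.33

pH = 13.33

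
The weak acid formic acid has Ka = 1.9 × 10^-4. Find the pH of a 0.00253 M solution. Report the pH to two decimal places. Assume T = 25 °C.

HCOOH ⇌ HCOO- + H+
Ka = [H+]²/(0.00253 − [H+]) = 1.9 × 10^-4
The 5% rule fails; solving [H+]² + Ka·[H+] − Ka·C₀ = 0 exactly:
[H+] = (−Ka + √(Ka² + 4·Ka·C₀))/2 = 6.05 × 10^-4 M
pH = −log(6.05 × 10^-4) = 3.22

pH = 3.22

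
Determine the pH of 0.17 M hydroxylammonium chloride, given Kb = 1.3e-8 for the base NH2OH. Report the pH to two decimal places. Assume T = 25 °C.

pH = 3.44

NH3OH+ is the conjugate acid of the weak base NH2OH.
Ka = Kw/Kb = 1.0×10^-14 / 1.3 × 10^-8 = 7.69 × 10^-7
Let x = [H+] at equilibrium. Ka = x²/(0.17 − x).
Assume x ≪ 0.17: x ≈ √(7.69 × 10^-7 × 0.17) = 3.62 × 10^-4 M
pH = −log(3.62 × 10^-4) = 3.44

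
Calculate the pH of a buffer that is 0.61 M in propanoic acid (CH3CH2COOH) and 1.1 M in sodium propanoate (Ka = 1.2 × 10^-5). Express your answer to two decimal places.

pKa = −log(1.2 × 10^-5) = 4.921
Henderson–Hasselbalch: pH = pKa + log([CH3CH2COO-]/[CH3CH2COOH]) = 4.921 + log(1.1/0.61)
pH = 4.921 + (+0.256) = 5.18

pH = 5.18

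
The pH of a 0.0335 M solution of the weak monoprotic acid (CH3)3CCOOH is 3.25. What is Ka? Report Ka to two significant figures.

[H+] = 10^(-3.25) = 5.62 × 10^-4 M
At equilibrium [HA] = 0.0335 − 5.62 × 10^-4 = 3.29 × 10^-2 M
Ka = [H+][A-]/[HA] = (5.62 × 10^-4)² / 3.29 × 10^-2 = 9.6 × 10^-6

Ka = 9.6 × 10^-6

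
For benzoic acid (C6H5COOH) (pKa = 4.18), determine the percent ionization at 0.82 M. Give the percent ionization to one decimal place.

C6H5COOH ⇌ C6H5COO- + H+; let x = [H+] at equilibrium.
Ka = 10^(−4.18) = 6.61 × 10^-5
x ≈ √(Ka·C₀) = √(6.61 × 10^-5 × 0.82) = 7.36 × 10^-3 M
% ionization = x/C₀ × 100% = 7.36 × 10^-3/0.82 × 100% = 0.9%

0.9%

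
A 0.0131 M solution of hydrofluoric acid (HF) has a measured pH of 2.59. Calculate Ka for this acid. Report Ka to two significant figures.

[H+] = 10^(-2.59) = 2.57 × 10^-3 M
At equilibrium [HA] = 0.0131 − 2.57 × 10^-3 = 1.05 × 10^-2 M
Ka = [H+][A-]/[HA] = (2.57 × 10^-3)² / 1.05 × 10^-2 = 6.3 × 10^-4

Ka = 6.3 × 10^-4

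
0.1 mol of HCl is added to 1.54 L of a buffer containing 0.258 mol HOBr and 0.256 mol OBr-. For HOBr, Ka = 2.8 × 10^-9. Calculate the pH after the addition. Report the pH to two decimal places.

pH = 8.19

Added H+ converts OBr- to HOBr: HOBr → 0.358 mol, OBr- → 0.156 mol.
pKa = −log(2.8 × 10^-9) = 8.553
pH = pKa + log([A⁻]/[HA]) = 8.553 + log(0.156/0.358) = 8.553 -0.361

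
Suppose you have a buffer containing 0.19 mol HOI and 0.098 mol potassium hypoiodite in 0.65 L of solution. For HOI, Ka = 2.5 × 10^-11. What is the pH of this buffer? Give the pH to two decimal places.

pH = 10.31

pKa = −log(2.5 × 10^-11) = 10.602
Using pH = pKa + log([base]/[acid]) with [base]/[acid] = 0.098/0.19:
pH = 10.602 + (-0.288) = 10.31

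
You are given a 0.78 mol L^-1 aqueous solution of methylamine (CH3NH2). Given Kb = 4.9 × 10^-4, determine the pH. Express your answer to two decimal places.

CH3NH2 + H2O ⇌ CH3NH3+ + OH-
Let x = [OH-] at equilibrium. Kb = x²/(0.78 − x).
Since Kb ≪ C₀, x ≈ √(Kb·C₀) = 1.95 × 10^-2 M.
Check: 2.5% ionized — well under 5%, approximation valid.
pOH = 1.71, so pH = 14.00 − pOH = 12.29

pH = 12.29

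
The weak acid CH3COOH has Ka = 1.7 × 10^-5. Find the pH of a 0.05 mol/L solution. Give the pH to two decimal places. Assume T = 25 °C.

CH3COOH ⇌ CH3COO- + H+
Ka = [H+]²/(0.05 − [H+]) = 1.7 × 10^-5
Assume [H+] ≪ 0.05: [H+] ≈ √(1.7 × 10^-5 × 0.05) = 9.22 × 10^-4 M
Check: 1.8% ionized — well under 5%, approximation valid.
pH = −log(9.22 × 10^-4) = 3.04

pH = 3.04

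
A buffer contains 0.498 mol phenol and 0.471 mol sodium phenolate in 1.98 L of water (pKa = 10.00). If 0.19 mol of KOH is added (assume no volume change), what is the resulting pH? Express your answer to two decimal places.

After neutralization: n(C6H5OH) = 0.308 mol, n(C6H5O-) = 0.661 mol.
pH = pKa + log([A⁻]/[HA]) = 10.00 + log(0.661/0.308) = 10.00 +0.332

pH = 10.33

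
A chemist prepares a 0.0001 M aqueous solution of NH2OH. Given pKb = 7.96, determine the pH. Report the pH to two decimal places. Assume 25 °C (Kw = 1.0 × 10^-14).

pH = 8.02

NH2OH + H2O ⇌ NH3OH+ + OH-
Kb = 10^(−7.96) = 1.10 × 10^-8
Let x = [OH-] at equilibrium. Kb = x²/(0.0001 − x).
Assume x ≪ 0.0001: x ≈ √(1.10 × 10^-8 × 0.0001) = 1.05 × 10^-6 M
pOH = −log(1.05 × 10^-6) = 5.98; pH = 14.00 − 5.98 = 8.02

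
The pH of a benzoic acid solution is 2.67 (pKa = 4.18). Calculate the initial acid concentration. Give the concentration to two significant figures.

C₀ = 7.1 × 10^-2 M

[H+] = 10^(-2.67) = 2.14 × 10^-3 M = x
Ka = 10^(−4.18) = 6.61 × 10^-5
Ka = x²/(C₀ − x) ⇒ C₀ = x + x²/Ka
C₀ = 2.14 × 10^-3 + (2.14 × 10^-3)²/(6.61 × 10^-5) = 7.14 × 10^-2 M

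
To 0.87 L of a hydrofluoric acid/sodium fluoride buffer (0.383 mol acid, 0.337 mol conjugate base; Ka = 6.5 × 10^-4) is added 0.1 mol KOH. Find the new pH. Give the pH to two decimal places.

pH = 3.38

OH- converts HF to F-: HF → 0.283 mol, F- → 0.437 mol.
pKa = −log(6.5 × 10^-4) = 3.187
pH = pKa + log(n_F-/n_HF) = 3.187 + log(0.437/0.283) = 3.187 + (+0.189)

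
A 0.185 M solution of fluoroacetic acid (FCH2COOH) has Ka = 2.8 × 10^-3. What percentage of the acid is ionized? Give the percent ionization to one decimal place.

FCH2COOH ⇌ FCH2COO- + H+; let x = [H+] at equilibrium.
Solve x² + 0.0028x − 0.000518 = 0 → x = 2.14 × 10^-2 M
Fraction ionized = 2.14 × 10^-2 / 0.185 = 0.1157 → 11.6%

11.6%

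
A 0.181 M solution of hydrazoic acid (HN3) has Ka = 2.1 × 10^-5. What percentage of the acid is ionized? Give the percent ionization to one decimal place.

HN3 ⇌ N3- + H+; let x = [H+] at equilibrium.
x ≈ √(Ka·C₀) = √(2.1 × 10^-5 × 0.181) = 1.95 × 10^-3 M
% ionization = x/C₀ × 100% = 1.95 × 10^-3/0.181 × 100% = 1.1%

1.1%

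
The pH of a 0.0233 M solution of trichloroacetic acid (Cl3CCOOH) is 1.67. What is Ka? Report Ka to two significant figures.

[H+] = 10^(-1.67) = 2.14 × 10^-2 M
At equilibrium [HA] = 0.0233 − 2.14 × 10^-2 = 1.90 × 10^-3 M
Ka = [H+][A-]/[HA] = (2.14 × 10^-2)² / 1.90 × 10^-3 = 2.4 × 10^-1

Ka = 2.4 × 10^-1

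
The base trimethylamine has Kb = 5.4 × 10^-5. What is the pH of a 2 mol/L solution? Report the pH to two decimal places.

pH = 12.02

(CH3)3N + H2O ⇌ (CH3)3NH+ + OH-
From the ICE table, Kb = [OH-]²/(2 − [OH-]) = 5.4 × 10^-5.
Neglecting [OH-] in the denominator: [OH-] = √(5.4 × 10^-5 × 2) = 1.04 × 10^-2 M
([OH-]/C₀ = 0.52% < 5%, so the approximation holds.)
pOH = 1.98, so pH = 14.00 − pOH = 12.02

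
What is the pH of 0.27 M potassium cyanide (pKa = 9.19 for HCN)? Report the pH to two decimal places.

pH = 11.31

CN- is the conjugate base of the weak acid HCN.
Ka = 10^(−9.19) = 6.46 × 10^-10
Kb = Kw/Ka = 1.0×10^-14 / 6.46 × 10^-10 = 1.55 × 10^-5
Kb = x²/(0.27 − x) = 1.55 × 10^-5
Neglecting x in the denominator: x = √(1.55 × 10^-5 × 0.27) = 2.05 × 10^-3 M
Check: 0.76% ionized — well under 5%, approximation valid.
pOH = −log(2.05 × 10^-3) = 2.69; pH = 14.00 − 2.69 = 11.31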